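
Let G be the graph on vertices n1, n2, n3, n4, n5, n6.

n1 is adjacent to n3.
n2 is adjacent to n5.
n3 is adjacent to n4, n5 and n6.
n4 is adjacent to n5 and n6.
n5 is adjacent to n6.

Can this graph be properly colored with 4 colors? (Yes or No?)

The chromatic number is 4. n3, n4, n5, n6 are pairwise adjacent (a clique of size 4), so at least 4 colors are needed.
4 colors suffice: color R → {n1, n5}; color B → {n2, n3}; color G → {n6}; color Y → {n4}.
That is already a proper 4-coloring.

Yes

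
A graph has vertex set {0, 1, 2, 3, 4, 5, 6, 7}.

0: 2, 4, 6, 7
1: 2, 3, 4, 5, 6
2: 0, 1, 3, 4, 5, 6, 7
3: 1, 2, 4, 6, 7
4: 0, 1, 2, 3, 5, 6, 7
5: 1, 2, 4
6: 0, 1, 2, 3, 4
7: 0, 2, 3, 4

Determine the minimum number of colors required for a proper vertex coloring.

1, 2, 3, 4, 6 are pairwise adjacent (a clique of size 5), so at least 5 colors are needed.
5 colors suffice: color a → {2}; color b → {4}; color c → {1, 7}; color d → {5, 6}; color e → {0, 3}. No two adjacent vertices share a color.

5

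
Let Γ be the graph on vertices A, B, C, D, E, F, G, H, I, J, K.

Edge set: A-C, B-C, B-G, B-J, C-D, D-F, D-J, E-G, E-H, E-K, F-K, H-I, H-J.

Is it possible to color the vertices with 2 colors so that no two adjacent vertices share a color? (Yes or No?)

The cycle E-G-B-J-H-E has odd length 5, so it cannot be 2-colored; at least 3 colors are needed.
So 2 colors are not enough.

No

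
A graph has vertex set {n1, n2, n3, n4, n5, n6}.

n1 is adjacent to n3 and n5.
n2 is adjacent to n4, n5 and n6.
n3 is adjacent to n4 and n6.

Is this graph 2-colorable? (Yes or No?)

The cycle n5-n1-n3-n6-n2-n5 has odd length 5, so it cannot be 2-colored; at least 3 colors are needed.
So 2 colors are not enough.

No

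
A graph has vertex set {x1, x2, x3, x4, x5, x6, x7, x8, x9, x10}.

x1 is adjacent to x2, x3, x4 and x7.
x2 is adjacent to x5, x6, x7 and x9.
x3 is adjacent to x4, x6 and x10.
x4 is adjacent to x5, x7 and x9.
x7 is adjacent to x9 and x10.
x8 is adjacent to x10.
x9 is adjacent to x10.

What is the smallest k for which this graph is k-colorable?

x2, x7, x9 are mutually adjacent, so at least 3 colors are needed.
3 colors suffice: color red → {x2, x4, x10}; color blue → {x3, x5, x7, x8}; color green → {x1, x6, x9}. Each edge has distinct colors on its endpoints.

3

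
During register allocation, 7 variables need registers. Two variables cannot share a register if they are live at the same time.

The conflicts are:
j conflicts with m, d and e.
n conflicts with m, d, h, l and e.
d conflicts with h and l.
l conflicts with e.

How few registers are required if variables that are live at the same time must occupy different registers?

3

n, l, e pairwise conflict, so at least 3 registers are needed.
Using 3 registers: j=1, n=1, m=2, d=2, h=3, l=3, e=2. No two conflicting variables share a register.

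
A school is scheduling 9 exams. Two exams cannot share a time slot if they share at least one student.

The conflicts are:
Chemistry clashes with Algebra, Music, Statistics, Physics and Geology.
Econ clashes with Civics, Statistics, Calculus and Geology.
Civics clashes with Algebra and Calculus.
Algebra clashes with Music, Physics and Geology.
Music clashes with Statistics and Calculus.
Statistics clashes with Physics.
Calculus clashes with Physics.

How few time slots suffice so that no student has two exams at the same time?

Econ, Civics, Calculus are mutually in conflict, so at least 3 time slots are needed.
3 time slots suffice: time slot 1 → {Algebra, Statistics, Calculus}; time slot 2 → {Chemistry, Econ}; time slot 3 → {Civics, Music, Physics, Geology}. Every pair that conflicts lands in different time slots.

3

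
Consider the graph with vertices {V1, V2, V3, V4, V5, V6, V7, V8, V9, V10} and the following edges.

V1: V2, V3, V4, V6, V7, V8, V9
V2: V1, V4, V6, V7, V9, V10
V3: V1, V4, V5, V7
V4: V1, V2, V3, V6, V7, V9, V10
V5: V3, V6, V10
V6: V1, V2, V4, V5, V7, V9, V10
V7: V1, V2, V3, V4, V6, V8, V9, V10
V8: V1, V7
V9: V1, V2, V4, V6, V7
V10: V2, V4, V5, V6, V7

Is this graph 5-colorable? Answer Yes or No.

No

V1, V2, V4, V6, V7, V9 are pairwise adjacent (a clique of size 6), so at least 6 colors are needed.
So 5 colors are not enough.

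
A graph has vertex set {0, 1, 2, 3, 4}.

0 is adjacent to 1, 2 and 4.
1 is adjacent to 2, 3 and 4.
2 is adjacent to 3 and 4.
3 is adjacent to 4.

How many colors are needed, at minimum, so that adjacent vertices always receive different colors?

4

0, 1, 2, 4 are mutually adjacent (a clique of size 4), so at least 4 colors are needed.
4 colors suffice: color red → {1}; color blue → {4}; color green → {2}; color yellow → {0, 3}. Every edge joins two different colors.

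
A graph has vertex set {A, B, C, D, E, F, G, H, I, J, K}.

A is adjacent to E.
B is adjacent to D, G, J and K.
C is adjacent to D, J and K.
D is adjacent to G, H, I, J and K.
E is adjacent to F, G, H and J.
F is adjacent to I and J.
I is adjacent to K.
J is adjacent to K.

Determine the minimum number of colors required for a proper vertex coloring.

4

B, D, J, K are mutually adjacent (a clique of size 4), so at least 4 colors are needed.
4 colors suffice: A=blue, B=yellow, C=yellow, D=red, E=red, F=green, G=blue, H=blue, I=blue, J=blue, K=green. No two adjacent vertices share a color.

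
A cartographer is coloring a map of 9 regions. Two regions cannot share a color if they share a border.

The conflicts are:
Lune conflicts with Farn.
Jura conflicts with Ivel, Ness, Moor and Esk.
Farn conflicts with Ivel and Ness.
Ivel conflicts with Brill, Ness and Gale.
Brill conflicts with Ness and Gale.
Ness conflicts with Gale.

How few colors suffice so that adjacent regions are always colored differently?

4

Ivel, Brill, Ness, Gale all conflict with each other, so at least 4 colors are needed.
4 colors suffice: color 1 → {Lune, Ivel, Moor, Esk}; color 2 → {Ness}; color 3 → {Jura, Farn, Gale}; color 4 → {Brill}. Each listed conflict is separated.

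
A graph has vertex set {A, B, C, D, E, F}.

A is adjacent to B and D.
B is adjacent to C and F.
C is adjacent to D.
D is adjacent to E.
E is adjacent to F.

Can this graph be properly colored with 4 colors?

Yes

The chromatic number is 3. The cycle F-B-C-D-E-F has odd length 5, so it cannot be 2-colored; at least 3 colors are needed.
A valid assignment using 3 colors: A=blue, B=red, C=blue, D=red, E=green, F=blue.
Since 4 ≥ 3, a proper 4-coloring certainly exists.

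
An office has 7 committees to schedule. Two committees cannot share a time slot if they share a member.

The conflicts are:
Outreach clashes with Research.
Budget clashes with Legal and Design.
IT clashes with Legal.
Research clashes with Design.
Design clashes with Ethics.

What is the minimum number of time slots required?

2

Budget and Legal conflict, so at least 2 time slots are needed.
2 time slots suffice: Outreach=1, Budget=2, IT=2, Legal=1, Research=2, Design=1, Ethics=2. Every pair that conflicts lands in different time slots.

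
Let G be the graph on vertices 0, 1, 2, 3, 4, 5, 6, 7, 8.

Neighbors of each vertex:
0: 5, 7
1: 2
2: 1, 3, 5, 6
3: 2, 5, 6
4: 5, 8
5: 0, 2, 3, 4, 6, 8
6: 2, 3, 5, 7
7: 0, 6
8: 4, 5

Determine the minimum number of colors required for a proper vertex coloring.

4

2, 3, 5, 6 form a clique, so at least 4 colors are needed.
4 colors suffice: 0=b, 1=a, 2=b, 3=d, 4=c, 5=a, 6=c, 7=a, 8=b. Each edge has distinct colors on its endpoints.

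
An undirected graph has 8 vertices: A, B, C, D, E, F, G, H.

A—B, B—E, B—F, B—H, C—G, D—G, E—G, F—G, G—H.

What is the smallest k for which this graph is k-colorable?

2

E and G are adjacent, so at least 2 colors are needed.
2 colors suffice: color 1 → {B, G}; color 2 → {A, C, D, E, F, H}. Every edge joins two different colors.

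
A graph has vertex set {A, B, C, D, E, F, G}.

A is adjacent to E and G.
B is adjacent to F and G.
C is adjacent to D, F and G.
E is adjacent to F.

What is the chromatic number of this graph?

3

The cycle F-E-A-G-C-F has odd length 5, so it cannot be 2-colored; at least 3 colors are needed.
One proper 3-coloring: A=2, B=2, C=2, D=1, E=3, F=1, G=1. Each edge has distinct colors on its endpoints.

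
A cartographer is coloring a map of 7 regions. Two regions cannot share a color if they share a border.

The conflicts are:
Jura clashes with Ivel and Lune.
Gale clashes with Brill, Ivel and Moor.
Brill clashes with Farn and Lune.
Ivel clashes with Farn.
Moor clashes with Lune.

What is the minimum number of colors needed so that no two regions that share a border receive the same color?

The cycle Jura-Ivel-Farn-Brill-Lune-Jura has odd length 5, so it cannot be 2-colored; at least 3 colors are needed.
3 colors suffice: Jura=3, Gale=2, Brill=1, Ivel=1, Moor=1, Farn=2, Lune=2. Every pair that conflicts lands in different colors.

3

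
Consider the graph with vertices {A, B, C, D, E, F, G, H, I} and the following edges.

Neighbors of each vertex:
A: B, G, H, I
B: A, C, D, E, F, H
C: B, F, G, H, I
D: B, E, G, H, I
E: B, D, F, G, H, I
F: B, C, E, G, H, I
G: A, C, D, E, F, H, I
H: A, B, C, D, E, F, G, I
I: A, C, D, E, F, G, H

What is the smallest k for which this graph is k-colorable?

5

D, E, G, H, I are mutually adjacent (a clique of size 5), so at least 5 colors are needed.
One proper 5-coloring: A=4, B=2, C=5, D=4, E=5, F=4, G=3, H=1, I=2. Each edge has distinct colors on its endpoints.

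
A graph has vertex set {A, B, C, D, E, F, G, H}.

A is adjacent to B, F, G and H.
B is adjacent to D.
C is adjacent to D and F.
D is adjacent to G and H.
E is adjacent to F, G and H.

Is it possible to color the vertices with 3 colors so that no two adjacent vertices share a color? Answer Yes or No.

Yes

The chromatic number is 3. The cycle A-F-C-D-G-A has odd length 5, so it cannot be 2-colored; at least 3 colors are needed.
3 colors suffice: A=1, B=2, C=3, D=1, E=1, F=2, G=2, H=2.
That is already a proper 3-coloring.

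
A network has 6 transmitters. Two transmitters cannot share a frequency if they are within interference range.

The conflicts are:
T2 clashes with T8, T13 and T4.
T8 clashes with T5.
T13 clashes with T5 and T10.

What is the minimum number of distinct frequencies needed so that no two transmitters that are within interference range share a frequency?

2

T2 and T8 conflict, so at least 2 frequencies are needed.
2 frequencies suffice: T2=1, T8=2, T13=2, T5=1, T4=2, T10=1. No two conflicting transmitters share a frequency.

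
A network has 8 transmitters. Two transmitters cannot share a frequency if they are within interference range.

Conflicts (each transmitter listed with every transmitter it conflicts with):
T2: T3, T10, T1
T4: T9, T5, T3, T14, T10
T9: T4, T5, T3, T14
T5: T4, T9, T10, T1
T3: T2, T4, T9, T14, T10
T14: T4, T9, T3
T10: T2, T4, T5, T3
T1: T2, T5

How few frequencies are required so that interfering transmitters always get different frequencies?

4

T4, T9, T3, T14 are mutually in conflict, so at least 4 frequencies are needed.
A valid assignment using 4 frequencies: T2=1, T4=1, T9=3, T5=2, T3=2, T14=4, T10=3, T1=3. Every pair that conflicts lands in different frequencies.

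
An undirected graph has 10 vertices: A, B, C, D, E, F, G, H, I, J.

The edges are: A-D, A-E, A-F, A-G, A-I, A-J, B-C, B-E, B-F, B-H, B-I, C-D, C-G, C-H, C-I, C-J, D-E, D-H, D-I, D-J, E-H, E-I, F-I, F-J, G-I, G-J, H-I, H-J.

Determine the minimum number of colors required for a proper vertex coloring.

4

B, C, H, I are pairwise adjacent (a clique of size 4), so at least 4 colors are needed.
4 colors suffice: A=green, B=yellow, C=blue, D=yellow, E=blue, F=blue, G=yellow, H=green, I=red, J=red. No two adjacent vertices share a color.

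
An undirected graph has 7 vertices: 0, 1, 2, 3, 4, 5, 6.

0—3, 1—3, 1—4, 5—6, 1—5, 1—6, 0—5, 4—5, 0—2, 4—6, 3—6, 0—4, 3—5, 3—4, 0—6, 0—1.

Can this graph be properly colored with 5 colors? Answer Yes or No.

No

0, 1, 3, 4, 5, 6 are mutually adjacent (a clique of size 6), so at least 6 colors are needed.
So 5 colors are not enough.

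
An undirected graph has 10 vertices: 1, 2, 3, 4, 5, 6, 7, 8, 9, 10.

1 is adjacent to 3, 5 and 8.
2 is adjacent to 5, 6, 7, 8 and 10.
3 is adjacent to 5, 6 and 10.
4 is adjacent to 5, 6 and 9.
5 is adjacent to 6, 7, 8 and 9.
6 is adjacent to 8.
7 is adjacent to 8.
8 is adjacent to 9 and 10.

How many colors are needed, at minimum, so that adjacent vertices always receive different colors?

4

2, 5, 6, 8 are mutually adjacent (a clique of size 4), so at least 4 colors are needed.
4 colors suffice: color a → {5, 10}; color b → {3, 4, 8}; color c → {1, 6, 7, 9}; color d → {2}. Every edge joins two different colors.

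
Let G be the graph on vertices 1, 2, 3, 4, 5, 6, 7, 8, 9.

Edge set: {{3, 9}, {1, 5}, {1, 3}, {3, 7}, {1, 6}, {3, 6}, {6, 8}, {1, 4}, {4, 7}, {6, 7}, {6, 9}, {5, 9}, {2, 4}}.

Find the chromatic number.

3, 6, 9 form a triangle, so at least 3 colors are needed.
3 colors suffice: color a → {4, 5, 6}; color b → {2, 3, 8}; color c → {1, 7, 9}. Every edge joins two different colors.

3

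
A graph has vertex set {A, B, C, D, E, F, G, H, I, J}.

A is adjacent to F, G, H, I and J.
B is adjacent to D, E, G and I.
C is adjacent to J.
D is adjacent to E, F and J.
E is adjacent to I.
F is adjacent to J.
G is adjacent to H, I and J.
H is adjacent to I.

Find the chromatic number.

4

A, G, H, I are pairwise adjacent (a clique of size 4), so at least 4 colors are needed.
A valid assignment using 4 colors: A=blue, B=blue, C=blue, D=green, E=yellow, F=yellow, G=green, H=yellow, I=red, J=red. Every edge joins two different colors.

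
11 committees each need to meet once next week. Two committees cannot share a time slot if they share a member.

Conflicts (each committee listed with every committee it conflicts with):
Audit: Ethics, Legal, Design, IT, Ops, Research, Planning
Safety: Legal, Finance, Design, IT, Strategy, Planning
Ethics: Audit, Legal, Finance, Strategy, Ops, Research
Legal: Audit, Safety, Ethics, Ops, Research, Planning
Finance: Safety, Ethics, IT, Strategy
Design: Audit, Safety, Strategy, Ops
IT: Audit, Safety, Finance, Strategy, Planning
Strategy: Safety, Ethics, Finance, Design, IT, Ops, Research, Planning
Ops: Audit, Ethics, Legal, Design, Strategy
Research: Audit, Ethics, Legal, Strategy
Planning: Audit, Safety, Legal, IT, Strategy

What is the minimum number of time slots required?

Safety, IT, Strategy, Planning pairwise conflict, so at least 4 time slots are needed.
4 time slots suffice: time slot 1 → {Audit, Strategy}; time slot 2 → {Safety, Ethics}; time slot 3 → {Legal, Design, IT}; time slot 4 → {Finance, Ops, Research, Planning}. No two conflicting committees share a time slot.

4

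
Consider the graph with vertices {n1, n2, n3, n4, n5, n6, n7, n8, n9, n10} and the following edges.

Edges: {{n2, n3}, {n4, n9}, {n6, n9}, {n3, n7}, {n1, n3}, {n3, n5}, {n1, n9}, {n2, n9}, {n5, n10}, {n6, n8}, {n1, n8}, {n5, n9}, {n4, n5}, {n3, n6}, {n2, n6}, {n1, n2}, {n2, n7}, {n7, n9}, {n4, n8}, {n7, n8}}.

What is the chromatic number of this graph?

3

n2, n3, n6 are mutually adjacent, so at least 3 colors are needed.
One proper 3-coloring: n1=G, n2=B, n3=R, n4=G, n5=B, n6=G, n7=G, n8=R, n9=R, n10=R. No two adjacent vertices share a color.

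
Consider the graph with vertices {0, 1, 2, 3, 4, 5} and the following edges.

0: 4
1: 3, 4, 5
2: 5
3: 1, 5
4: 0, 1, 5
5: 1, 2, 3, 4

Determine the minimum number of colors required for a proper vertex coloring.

1, 3, 5 are pairwise adjacent, so at least 3 colors are needed.
3 colors suffice: color a → {0, 5}; color b → {2, 3, 4}; color c → {1}. No two adjacent vertices share a color.

3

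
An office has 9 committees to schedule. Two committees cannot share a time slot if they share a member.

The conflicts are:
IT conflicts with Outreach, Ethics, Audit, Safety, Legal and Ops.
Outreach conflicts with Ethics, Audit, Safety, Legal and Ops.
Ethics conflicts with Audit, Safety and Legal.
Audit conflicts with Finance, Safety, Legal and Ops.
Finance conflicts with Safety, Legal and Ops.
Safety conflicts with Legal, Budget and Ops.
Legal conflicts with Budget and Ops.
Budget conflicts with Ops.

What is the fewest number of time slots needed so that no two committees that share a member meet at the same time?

IT, Outreach, Ethics, Audit, Safety, Legal are mutually in conflict, so at least 6 time slots are needed.
6 time slots suffice: time slot 1 → {Safety}; time slot 2 → {Legal}; time slot 3 → {Ethics, Ops}; time slot 4 → {Audit, Budget}; time slot 5 → {Outreach, Finance}; time slot 6 → {IT}. No two conflicting committees share a time slot.

6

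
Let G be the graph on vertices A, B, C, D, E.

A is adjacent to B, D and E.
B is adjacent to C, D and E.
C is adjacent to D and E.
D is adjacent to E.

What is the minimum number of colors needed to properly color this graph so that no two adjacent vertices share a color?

B, C, D, E are pairwise adjacent (a clique of size 4), so at least 4 colors are needed.
4 colors suffice: color 1 → {D}; color 2 → {E}; color 3 → {B}; color 4 → {A, C}. Each edge has distinct colors on its endpoints.

4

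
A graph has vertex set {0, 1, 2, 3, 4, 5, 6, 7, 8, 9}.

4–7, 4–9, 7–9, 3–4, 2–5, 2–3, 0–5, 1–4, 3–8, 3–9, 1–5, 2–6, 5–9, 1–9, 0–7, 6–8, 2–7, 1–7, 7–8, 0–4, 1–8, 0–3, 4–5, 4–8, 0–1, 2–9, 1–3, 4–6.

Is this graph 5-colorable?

The chromatic number is 4. 0, 1, 4, 5 are pairwise adjacent (a clique of size 4), so at least 4 colors are needed.
One proper 4-coloring: 0=green, 1=blue, 2=red, 3=yellow, 4=red, 5=yellow, 6=blue, 7=yellow, 8=green, 9=green.
Since 5 ≥ 4, a proper 5-coloring certainly exists.

Yes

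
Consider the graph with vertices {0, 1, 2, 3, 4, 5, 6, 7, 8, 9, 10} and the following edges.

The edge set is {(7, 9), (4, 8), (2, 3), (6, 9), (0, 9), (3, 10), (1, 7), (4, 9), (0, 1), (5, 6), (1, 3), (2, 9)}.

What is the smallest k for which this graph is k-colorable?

3

The cycle 1-7-9-2-3-1 has odd length 5, so it cannot be 2-colored; at least 3 colors are needed.
3 colors suffice: color red → {3, 5, 8, 9}; color blue → {1, 2, 4, 6, 10}; color green → {0, 7}. Each edge has distinct colors on its endpoints.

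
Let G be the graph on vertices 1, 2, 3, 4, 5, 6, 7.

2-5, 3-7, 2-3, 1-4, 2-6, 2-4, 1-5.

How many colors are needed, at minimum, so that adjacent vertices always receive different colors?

2

3 and 7 are adjacent, so at least 2 colors are needed.
2 colors suffice: 1=red, 2=red, 3=blue, 4=blue, 5=blue, 6=blue, 7=red. No two adjacent vertices share a color.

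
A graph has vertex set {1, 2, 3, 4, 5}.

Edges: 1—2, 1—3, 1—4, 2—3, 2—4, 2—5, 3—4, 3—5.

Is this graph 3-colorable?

No

1, 2, 3, 4 are pairwise adjacent (a clique of size 4), so at least 4 colors are needed.
So 3 colors are not enough.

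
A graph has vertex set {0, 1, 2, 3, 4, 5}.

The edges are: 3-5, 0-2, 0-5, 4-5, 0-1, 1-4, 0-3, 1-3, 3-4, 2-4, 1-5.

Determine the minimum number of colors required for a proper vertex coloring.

1, 3, 4, 5 are mutually adjacent (a clique of size 4), so at least 4 colors are needed.
4 colors suffice: 0=blue, 1=green, 2=red, 3=yellow, 4=blue, 5=red. Every edge joins two different colors.

4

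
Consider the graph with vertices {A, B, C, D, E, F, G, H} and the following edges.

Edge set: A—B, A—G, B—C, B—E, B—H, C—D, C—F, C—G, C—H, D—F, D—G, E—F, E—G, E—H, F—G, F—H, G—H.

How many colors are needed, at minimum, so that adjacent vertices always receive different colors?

4

E, F, G, H are mutually adjacent (a clique of size 4), so at least 4 colors are needed.
4 colors suffice: color 1 → {B, G}; color 2 → {A, D, H}; color 3 → {C, E}; color 4 → {F}. Each edge has distinct colors on its endpoints.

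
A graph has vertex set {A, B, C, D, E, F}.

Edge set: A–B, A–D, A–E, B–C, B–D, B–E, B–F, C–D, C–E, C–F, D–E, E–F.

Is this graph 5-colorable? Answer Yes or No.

Yes

The chromatic number is 4. A, B, D, E are mutually adjacent (a clique of size 4), so at least 4 colors are needed.
4 colors suffice: color red → {E}; color blue → {B}; color green → {D, F}; color yellow → {A, C}.
Since 5 ≥ 4, a proper 5-coloring certainly exists.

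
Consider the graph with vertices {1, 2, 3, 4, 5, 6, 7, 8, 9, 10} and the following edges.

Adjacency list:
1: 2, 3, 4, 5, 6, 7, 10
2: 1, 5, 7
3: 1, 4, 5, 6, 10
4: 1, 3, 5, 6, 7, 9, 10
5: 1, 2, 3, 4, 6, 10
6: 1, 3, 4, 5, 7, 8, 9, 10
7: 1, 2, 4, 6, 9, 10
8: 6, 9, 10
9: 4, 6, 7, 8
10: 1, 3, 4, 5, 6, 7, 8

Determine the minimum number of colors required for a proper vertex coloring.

1, 3, 4, 5, 6, 10 are mutually adjacent (a clique of size 6), so at least 6 colors are needed.
6 colors suffice: color a → {2, 6}; color b → {1, 9}; color c → {4, 8}; color d → {10}; color e → {5, 7}; color f → {3}. No two adjacent vertices share a color.

6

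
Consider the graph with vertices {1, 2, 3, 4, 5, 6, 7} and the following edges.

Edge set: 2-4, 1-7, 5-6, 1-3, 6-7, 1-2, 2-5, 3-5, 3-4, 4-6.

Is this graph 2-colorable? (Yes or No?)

The cycle 3-4-6-7-1-3 has odd length 5, so it cannot be 2-colored; at least 3 colors are needed.
So 2 colors are not enough.

No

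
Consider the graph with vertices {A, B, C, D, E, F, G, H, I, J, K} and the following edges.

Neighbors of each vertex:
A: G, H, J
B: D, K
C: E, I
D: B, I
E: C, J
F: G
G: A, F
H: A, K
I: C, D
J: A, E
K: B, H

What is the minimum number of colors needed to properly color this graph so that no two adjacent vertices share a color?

The cycle C-E-J-A-H-K-B-D-I-C has odd length 9, so it cannot be 2-colored; at least 3 colors are needed.
One proper 3-coloring: A=1, B=2, C=3, D=1, E=1, F=1, G=2, H=2, I=2, J=2, K=1. Each edge has distinct colors on its endpoints.

3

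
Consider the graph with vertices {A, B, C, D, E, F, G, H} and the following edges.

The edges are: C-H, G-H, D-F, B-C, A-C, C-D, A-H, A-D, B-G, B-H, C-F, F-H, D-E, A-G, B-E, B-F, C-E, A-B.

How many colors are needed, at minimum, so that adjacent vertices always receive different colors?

4

A, B, C, H form a clique, so at least 4 colors are needed.
4 colors suffice: color 1 → {C, G}; color 2 → {B, D}; color 3 → {E, H}; color 4 → {A, F}. No two adjacent vertices share a color.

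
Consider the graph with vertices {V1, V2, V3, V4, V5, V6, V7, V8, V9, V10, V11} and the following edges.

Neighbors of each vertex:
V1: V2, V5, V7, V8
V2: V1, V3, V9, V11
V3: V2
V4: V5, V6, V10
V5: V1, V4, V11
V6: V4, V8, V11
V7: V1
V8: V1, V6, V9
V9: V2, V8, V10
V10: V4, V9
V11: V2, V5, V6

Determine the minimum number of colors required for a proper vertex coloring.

3

The cycle V4-V5-V1-V8-V6-V4 has odd length 5, so it cannot be 2-colored; at least 3 colors are needed.
3 colors suffice: color 1 → {V1, V3, V4, V9, V11}; color 2 → {V2, V5, V7, V8, V10}; color 3 → {V6}. No two adjacent vertices share a color.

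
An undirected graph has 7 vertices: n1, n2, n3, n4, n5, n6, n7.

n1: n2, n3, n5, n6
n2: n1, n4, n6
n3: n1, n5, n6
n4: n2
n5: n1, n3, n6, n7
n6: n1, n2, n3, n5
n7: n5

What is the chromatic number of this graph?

n1, n3, n5, n6 form a clique, so at least 4 colors are needed.
4 colors suffice: color red → {n4, n6, n7}; color blue → {n1}; color green → {n2, n5}; color yellow → {n3}. Every edge joins two different colors.

4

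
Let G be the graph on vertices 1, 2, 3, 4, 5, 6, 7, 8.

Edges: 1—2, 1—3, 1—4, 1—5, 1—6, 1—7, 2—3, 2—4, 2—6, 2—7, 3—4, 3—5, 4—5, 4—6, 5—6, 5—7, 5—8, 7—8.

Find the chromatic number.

4

1, 2, 4, 6 are pairwise adjacent (a clique of size 4), so at least 4 colors are needed.
4 colors suffice: color a → {2, 5}; color b → {1, 8}; color c → {4, 7}; color d → {3, 6}. No two adjacent vertices share a color.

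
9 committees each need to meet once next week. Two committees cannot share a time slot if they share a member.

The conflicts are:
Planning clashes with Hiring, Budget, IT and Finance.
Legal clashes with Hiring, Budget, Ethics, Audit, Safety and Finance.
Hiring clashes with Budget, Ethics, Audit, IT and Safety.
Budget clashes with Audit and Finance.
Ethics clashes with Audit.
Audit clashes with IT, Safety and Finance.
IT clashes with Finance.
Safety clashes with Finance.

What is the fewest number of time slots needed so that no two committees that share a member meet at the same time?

Legal, Budget, Audit, Finance are mutually in conflict, so at least 4 time slots are needed.
A valid assignment using 4 time slots: Planning=1, Legal=3, Hiring=2, Budget=4, Ethics=4, Audit=1, IT=3, Safety=4, Finance=2. Every pair that conflicts lands in different time slots.

4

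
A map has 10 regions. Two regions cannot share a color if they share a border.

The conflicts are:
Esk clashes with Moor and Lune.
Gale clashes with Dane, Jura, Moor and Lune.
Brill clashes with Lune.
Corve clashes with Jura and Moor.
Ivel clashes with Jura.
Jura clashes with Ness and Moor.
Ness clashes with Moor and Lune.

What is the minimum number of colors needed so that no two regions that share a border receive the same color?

3

Corve, Jura, Moor all conflict with each other, so at least 3 colors are needed.
3 colors suffice: color 1 → {Dane, Jura, Lune}; color 2 → {Brill, Ivel, Moor}; color 3 → {Esk, Gale, Corve, Ness}. No two conflicting regions share a color.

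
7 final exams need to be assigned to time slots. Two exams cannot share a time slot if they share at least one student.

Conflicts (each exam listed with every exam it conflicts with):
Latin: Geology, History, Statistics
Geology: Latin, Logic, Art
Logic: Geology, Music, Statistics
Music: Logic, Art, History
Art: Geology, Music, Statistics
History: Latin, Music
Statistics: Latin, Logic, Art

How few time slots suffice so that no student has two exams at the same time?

3

The cycle Geology-Latin-History-Music-Art-Geology has odd length 5, so it cannot be 2-colored; at least 3 time slots are needed.
A valid assignment using 3 time slots: Latin=2, Geology=1, Logic=2, Music=1, Art=2, History=3, Statistics=1. Every pair that conflicts lands in different time slots.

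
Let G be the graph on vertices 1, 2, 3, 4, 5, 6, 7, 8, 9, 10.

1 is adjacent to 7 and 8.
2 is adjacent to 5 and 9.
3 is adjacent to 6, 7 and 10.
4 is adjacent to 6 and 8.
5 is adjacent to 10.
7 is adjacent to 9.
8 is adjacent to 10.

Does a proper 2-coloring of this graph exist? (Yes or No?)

The cycle 3-6-4-8-10-3 has odd length 5, so it cannot be 2-colored; at least 3 colors are needed.
So 2 colors are not enough.

No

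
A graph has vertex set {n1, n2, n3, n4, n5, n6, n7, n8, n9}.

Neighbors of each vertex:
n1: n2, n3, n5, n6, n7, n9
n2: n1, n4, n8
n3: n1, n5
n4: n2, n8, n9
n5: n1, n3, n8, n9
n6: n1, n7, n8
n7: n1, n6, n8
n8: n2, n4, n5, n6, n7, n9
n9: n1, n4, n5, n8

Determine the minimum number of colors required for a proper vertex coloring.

3

n1, n6, n7 are mutually adjacent, so at least 3 colors are needed.
One proper 3-coloring: n1=1, n2=2, n3=2, n4=3, n5=3, n6=3, n7=2, n8=1, n9=2. Each edge has distinct colors on its endpoints.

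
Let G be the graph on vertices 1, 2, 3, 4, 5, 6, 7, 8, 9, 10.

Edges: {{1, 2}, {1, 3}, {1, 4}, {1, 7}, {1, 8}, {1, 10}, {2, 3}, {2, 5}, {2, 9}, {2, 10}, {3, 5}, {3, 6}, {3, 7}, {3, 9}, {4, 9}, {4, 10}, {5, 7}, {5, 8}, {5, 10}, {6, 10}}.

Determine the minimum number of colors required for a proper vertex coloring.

3

2, 3, 9 are mutually adjacent, so at least 3 colors are needed.
3 colors suffice: 1=blue, 2=green, 3=red, 4=green, 5=blue, 6=blue, 7=green, 8=red, 9=blue, 10=red. No two adjacent vertices share a color.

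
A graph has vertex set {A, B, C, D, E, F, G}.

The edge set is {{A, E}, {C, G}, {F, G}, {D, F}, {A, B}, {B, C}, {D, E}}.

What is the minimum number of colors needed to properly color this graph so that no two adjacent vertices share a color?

The cycle E-D-F-G-C-B-A-E has odd length 7, so it cannot be 2-colored; at least 3 colors are needed.
3 colors suffice: color 1 → {A, D, G}; color 2 → {C, E, F}; color 3 → {B}. Every edge joins two different colors.

3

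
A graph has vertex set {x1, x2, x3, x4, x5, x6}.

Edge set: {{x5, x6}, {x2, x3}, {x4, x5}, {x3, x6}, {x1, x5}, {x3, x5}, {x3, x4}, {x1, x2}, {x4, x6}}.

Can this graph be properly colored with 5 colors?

Yes

The chromatic number is 4. x3, x4, x5, x6 are pairwise adjacent (a clique of size 4), so at least 4 colors are needed.
A valid assignment using 4 colors: x1=2, x2=1, x3=2, x4=4, x5=1, x6=3.
Since 5 ≥ 4, a proper 5-coloring certainly exists.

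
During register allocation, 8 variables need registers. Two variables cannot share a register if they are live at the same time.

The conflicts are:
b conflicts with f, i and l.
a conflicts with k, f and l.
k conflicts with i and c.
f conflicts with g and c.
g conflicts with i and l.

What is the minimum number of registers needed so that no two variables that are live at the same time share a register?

The cycle k-i-b-f-a-k has odd length 5, so it cannot be 2-colored; at least 3 registers are needed.
3 registers suffice: b=2, a=3, k=2, f=1, g=2, i=1, c=3, l=1. Each listed conflict is separated.

3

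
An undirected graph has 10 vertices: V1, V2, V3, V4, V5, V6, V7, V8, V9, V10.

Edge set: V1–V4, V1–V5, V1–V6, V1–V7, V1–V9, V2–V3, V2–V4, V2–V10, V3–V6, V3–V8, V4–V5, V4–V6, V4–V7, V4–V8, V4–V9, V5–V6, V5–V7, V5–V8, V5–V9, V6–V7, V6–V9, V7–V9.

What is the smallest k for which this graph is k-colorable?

V1, V4, V5, V6, V7, V9 are pairwise adjacent (a clique of size 6), so at least 6 colors are needed.
6 colors suffice: color 1 → {V3, V4, V10}; color 2 → {V2, V5}; color 3 → {V6, V8}; color 4 → {V1}; color 5 → {V7}; color 6 → {V9}. No two adjacent vertices share a color.

6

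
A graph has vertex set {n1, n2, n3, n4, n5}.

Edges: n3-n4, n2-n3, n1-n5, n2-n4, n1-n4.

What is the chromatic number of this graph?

3

n2, n3, n4 are pairwise adjacent, so at least 3 colors are needed.
3 colors suffice: color 1 → {n4, n5}; color 2 → {n1, n3}; color 3 → {n2}. Each edge has distinct colors on its endpoints.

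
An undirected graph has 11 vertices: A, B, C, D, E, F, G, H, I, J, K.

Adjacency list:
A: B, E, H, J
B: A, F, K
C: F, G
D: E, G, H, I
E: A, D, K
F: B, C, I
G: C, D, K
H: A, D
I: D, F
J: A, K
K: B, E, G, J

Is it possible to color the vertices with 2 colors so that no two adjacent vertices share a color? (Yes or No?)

No

The cycle C-F-I-D-G-C has odd length 5, so it cannot be 2-colored; at least 3 colors are needed.
So 2 colors are not enough.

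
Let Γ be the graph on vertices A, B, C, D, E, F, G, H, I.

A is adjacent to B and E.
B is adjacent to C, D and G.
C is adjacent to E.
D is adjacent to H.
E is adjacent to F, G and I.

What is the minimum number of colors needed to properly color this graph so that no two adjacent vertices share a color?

2

E and I are adjacent, so at least 2 colors are needed.
2 colors suffice: color 1 → {B, E, H}; color 2 → {A, C, D, F, G, I}. Each edge has distinct colors on its endpoints.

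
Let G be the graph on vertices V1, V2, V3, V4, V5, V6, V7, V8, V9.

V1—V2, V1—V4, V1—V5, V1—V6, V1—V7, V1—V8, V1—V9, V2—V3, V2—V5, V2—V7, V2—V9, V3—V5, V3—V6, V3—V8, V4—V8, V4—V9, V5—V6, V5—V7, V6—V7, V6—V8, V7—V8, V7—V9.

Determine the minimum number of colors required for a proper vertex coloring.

4

V1, V2, V5, V7 are mutually adjacent (a clique of size 4), so at least 4 colors are needed.
4 colors suffice: color red → {V1, V3}; color blue → {V4, V7}; color green → {V5, V8, V9}; color yellow → {V2, V6}. Every edge joins two different colors.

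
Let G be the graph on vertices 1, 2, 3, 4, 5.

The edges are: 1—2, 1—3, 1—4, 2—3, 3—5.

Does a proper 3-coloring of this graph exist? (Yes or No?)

The chromatic number is 3. 1, 2, 3 form a triangle, so at least 3 colors are needed.
3 colors suffice: color a → {3, 4}; color b → {1, 5}; color c → {2}.
That is already a proper 3-coloring.

Yes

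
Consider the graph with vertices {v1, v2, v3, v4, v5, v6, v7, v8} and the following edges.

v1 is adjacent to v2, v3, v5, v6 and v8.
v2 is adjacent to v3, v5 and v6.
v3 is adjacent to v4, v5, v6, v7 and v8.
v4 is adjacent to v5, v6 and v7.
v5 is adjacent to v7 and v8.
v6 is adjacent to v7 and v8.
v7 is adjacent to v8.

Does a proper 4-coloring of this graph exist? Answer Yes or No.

Yes

The chromatic number is 4. v1, v3, v6, v8 are pairwise adjacent (a clique of size 4), so at least 4 colors are needed.
4 colors suffice: v1=4, v2=3, v3=1, v4=3, v5=2, v6=2, v7=4, v8=3.
That is already a proper 4-coloring.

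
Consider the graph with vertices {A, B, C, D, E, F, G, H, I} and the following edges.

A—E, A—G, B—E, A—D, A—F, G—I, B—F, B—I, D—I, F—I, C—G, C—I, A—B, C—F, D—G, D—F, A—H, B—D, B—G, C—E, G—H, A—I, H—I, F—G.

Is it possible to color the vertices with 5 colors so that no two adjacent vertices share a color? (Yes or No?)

No

A, B, D, F, G, I form a clique, so at least 6 colors are needed.
So 5 colors are not enough.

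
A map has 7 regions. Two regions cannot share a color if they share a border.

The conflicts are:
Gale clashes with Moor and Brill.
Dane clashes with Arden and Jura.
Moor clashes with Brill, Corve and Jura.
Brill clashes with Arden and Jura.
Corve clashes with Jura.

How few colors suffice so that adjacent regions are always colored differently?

Moor, Corve, Jura all conflict with each other, so at least 3 colors are needed.
3 colors suffice: Gale=2, Dane=3, Moor=1, Brill=3, Corve=3, Arden=1, Jura=2. Every pair that conflicts lands in different colors.

3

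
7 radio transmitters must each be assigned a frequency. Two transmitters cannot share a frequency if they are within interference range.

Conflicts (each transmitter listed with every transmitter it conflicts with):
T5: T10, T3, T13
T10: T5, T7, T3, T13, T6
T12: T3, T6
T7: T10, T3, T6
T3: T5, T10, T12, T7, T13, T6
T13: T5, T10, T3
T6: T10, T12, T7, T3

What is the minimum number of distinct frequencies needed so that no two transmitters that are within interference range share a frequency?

T10, T7, T3, T6 pairwise conflict, so at least 4 frequencies are needed.
4 frequencies suffice: frequency 1 → {T3}; frequency 2 → {T10, T12}; frequency 3 → {T5, T6}; frequency 4 → {T7, T13}. No two conflicting transmitters share a frequency.

4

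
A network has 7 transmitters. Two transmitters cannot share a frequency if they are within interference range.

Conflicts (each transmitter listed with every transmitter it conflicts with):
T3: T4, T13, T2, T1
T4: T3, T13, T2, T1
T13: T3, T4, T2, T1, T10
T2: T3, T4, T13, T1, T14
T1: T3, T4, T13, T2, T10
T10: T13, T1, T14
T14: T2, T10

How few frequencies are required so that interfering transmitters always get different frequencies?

5

T3, T4, T13, T2, T1 are mutually in conflict, so at least 5 frequencies are needed.
Using 5 frequencies: T3=5, T4=4, T13=3, T2=2, T1=1, T10=2, T14=1. Every pair that conflicts lands in different frequencies.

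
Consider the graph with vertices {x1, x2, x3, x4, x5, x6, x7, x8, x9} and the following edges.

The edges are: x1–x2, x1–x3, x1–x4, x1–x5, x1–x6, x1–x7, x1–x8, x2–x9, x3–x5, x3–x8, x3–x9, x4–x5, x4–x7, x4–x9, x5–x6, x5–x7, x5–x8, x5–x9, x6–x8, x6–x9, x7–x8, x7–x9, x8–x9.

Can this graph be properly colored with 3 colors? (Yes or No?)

x1, x3, x5, x8 form a clique, so at least 4 colors are needed.
So 3 colors are not enough.

No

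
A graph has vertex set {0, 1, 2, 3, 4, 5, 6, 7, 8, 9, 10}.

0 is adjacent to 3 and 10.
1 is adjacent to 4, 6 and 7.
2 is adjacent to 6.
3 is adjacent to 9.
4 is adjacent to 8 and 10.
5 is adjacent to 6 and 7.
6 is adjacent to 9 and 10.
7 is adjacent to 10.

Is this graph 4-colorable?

Yes

The chromatic number is 3. The cycle 9-3-0-10-6-9 has odd length 5, so it cannot be 2-colored; at least 3 colors are needed.
One proper 3-coloring: 0=red, 1=blue, 2=blue, 3=blue, 4=red, 5=blue, 6=red, 7=red, 8=blue, 9=green, 10=blue.
Since 4 ≥ 3, a proper 4-coloring certainly exists.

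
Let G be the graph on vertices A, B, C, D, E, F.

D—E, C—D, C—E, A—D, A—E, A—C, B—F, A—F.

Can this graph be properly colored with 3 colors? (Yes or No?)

A, C, D, E form a clique, so at least 4 colors are needed.
So 3 colors are not enough.

No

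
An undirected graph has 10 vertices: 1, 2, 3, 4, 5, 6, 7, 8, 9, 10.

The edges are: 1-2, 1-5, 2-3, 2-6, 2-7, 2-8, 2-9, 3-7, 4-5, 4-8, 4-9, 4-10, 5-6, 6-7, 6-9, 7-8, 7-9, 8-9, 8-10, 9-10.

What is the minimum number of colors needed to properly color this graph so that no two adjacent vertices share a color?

4, 8, 9, 10 form a clique, so at least 4 colors are needed.
4 colors suffice: color a → {3, 5, 9}; color b → {2, 4}; color c → {1, 6, 8}; color d → {7, 10}. Every edge joins two different colors.

4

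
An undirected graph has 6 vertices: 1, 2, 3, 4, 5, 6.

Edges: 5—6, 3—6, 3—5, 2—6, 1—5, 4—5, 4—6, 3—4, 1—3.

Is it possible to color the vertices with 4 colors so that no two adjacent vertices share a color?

Yes

The chromatic number is 4. 3, 4, 5, 6 are pairwise adjacent (a clique of size 4), so at least 4 colors are needed.
4 colors suffice: color red → {2, 3}; color blue → {5}; color green → {1, 6}; color yellow → {4}.
That is already a proper 4-coloring.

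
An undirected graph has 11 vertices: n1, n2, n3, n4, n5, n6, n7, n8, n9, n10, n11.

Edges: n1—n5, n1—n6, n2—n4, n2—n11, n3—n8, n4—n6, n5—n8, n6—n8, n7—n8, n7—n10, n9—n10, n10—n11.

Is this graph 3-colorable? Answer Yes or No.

Yes

The chromatic number is 3. The cycle n2-n4-n6-n8-n7-n10-n11-n2 has odd length 7, so it cannot be 2-colored; at least 3 colors are needed.
One proper 3-coloring: n1=1, n2=1, n3=2, n4=3, n5=2, n6=2, n7=2, n8=1, n9=2, n10=1, n11=2.
That is already a proper 3-coloring.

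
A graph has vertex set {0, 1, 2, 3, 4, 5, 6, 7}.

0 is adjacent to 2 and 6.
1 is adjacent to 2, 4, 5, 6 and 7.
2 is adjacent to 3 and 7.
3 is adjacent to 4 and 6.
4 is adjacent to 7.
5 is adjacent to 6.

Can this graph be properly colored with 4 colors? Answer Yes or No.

The chromatic number is 3. 1, 5, 6 are mutually adjacent, so at least 3 colors are needed.
3 colors suffice: color a → {0, 1, 3}; color b → {2, 4, 6}; color c → {5, 7}.
Since 4 ≥ 3, a proper 4-coloring certainly exists.

Yes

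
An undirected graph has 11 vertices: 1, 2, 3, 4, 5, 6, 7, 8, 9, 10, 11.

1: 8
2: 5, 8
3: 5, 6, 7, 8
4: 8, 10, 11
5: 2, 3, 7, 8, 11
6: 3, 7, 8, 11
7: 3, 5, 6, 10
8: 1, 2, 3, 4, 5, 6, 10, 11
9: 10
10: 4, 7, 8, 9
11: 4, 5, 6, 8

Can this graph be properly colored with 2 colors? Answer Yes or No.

No

3, 5, 7 are mutually adjacent, so at least 3 colors are needed.
So 2 colors are not enough.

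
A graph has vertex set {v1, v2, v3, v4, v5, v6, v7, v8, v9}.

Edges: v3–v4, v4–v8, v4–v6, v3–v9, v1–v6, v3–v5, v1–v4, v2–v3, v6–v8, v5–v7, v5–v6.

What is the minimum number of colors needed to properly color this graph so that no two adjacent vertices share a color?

3

v4, v6, v8 form a triangle, so at least 3 colors are needed.
3 colors suffice: color 1 → {v3, v6, v7}; color 2 → {v2, v4, v5, v9}; color 3 → {v1, v8}. Each edge has distinct colors on its endpoints.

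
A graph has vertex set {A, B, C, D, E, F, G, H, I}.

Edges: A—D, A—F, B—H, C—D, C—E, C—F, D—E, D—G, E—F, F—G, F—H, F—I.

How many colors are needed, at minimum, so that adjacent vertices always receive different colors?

C, E, F are mutually adjacent, so at least 3 colors are needed.
One proper 3-coloring: A=blue, B=red, C=blue, D=red, E=green, F=red, G=blue, H=blue, I=blue. Each edge has distinct colors on its endpoints.

3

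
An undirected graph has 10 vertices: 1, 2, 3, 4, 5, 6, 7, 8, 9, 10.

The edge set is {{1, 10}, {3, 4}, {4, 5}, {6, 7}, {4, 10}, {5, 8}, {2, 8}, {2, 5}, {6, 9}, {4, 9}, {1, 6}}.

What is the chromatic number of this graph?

3

2, 5, 8 are mutually adjacent, so at least 3 colors are needed.
3 colors suffice: color a → {4, 6, 8}; color b → {1, 3, 5, 7, 9}; color c → {2, 10}. Each edge has distinct colors on its endpoints.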